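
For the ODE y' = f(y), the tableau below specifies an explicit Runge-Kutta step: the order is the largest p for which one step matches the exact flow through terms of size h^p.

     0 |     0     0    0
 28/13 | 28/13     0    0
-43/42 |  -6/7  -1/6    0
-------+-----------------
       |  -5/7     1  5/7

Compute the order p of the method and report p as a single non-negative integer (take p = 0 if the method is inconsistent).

b = (-5/7, 1, 5/7)
c = (0, 28/13, -43/42)
Ac = (0, 0, -14/39)
Σ b_i: (-5/7)·1 + 1·1 + 5/7·1 = 1 ✓
b·c: 1·28/13 + 5/7·(-43/42) = 5437/3822 ≠ 1/2 ⇒ order 1.

1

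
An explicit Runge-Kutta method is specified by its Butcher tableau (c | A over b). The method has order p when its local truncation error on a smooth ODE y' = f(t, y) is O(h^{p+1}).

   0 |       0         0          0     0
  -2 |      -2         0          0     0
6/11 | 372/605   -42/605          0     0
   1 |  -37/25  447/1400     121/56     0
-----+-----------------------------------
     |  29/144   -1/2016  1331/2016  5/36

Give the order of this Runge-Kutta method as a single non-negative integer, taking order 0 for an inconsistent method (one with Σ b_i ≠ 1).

4

b = (29/144, -1/2016, 1331/2016, 5/36)
c = (0, -2, 6/11, 1)
Ac = (0, 0, 84/605, 27/50)
Σ b_i: 29/144·1 + (-1/2016)·1 + 1331/2016·1 + 5/36·1 = 1 ✓
b·c: (-1/2016)·(-2) + 1331/2016·6/11 + 5/36·1 = 1/2 ✓
b·c²: (-1/2016)·4 + 1331/2016·36/121 + 5/36·1 = 1/3 ✓
b·Ac: 1331/2016·84/605 + 5/36·27/50 = 1/6 ✓
b·c³: (-1/2016)·(-8) + 1331/2016·216/1331 + 5/36·1 = 1/4 ✓
b·(c∘Ac): 1331/2016·504/6655 + 5/36·27/50 = 1/8 ✓
b·Ac²: 1331/2016·(-168/605) + 5/36·48/25 = 1/12 ✓
b·A²c: 5/36·3/10 = 1/24 ✓; 4 stages ⇒ order 4.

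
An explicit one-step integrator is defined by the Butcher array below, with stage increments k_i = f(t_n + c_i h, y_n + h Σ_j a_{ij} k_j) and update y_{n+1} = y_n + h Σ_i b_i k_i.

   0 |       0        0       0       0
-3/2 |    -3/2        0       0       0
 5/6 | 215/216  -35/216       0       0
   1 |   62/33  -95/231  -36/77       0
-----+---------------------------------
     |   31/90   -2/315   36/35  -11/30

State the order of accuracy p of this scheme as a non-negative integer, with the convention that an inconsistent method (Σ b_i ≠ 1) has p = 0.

4

b = (31/90, -2/315, 36/35, -11/30)
c = (0, -3/2, 5/6, 1)
Ac = (0, 0, 35/144, 5/22)
Σ b_i: 31/90·1 + (-2/315)·1 + 36/35·1 + (-11/30)·1 = 1 ✓
b·c: (-2/315)·(-3/2) + 36/35·5/6 + (-11/30)·1 = 1/2 ✓
b·c²: (-2/315)·9/4 + 36/35·25/36 + (-11/30)·1 = 1/3 ✓
b·Ac: 36/35·35/144 + (-11/30)·5/22 = 1/6 ✓
b·c³: (-2/315)·(-27/8) + 36/35·125/216 + (-11/30)·1 = 1/4 ✓
b·(c∘Ac): 36/35·175/864 + (-11/30)·5/22 = 1/8 ✓
b·Ac²: 36/35·(-35/96) + (-11/30)·(-5/4) = 1/12 ✓
b·A²c: (-11/30)·(-5/44) = 1/24 ✓; 4 stages ⇒ order 4.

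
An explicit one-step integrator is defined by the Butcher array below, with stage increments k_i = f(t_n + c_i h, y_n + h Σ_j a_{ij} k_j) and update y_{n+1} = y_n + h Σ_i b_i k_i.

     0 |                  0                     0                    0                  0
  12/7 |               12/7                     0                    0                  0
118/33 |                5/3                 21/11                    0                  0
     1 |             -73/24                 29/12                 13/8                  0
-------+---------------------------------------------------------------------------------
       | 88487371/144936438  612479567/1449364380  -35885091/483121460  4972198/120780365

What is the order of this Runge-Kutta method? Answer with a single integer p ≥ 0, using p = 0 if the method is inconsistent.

3

b = (88487371/144936438, 612479567/1449364380, -35885091/483121460, 4972198/120780365)
c = (0, 12/7, 118/33, 1)
Ac = (0, 0, 36/11, 9197/924)
Σ b_i: 88487371/144936438·1 + 612479567/1449364380·1 + (-35885091/483121460)·1 + 4972198/120780365·1 = 1 ✓
b·c: 612479567/1449364380·12/7 + (-35885091/483121460)·118/33 + 4972198/120780365·1 = 1/2 ✓
b·c²: 612479567/1449364380·144/49 + (-35885091/483121460)·13924/1089 + 4972198/120780365·1 = 1/3 ✓
b·Ac: (-35885091/483121460)·36/11 + 4972198/120780365·9197/924 = 1/6 ✓
b·c³: 612479567/1449364380·1728/343 + (-35885091/483121460)·1643032/35937 + 4972198/120780365·1 = -1865533396/1521832599 ≠ 1/4 ⇒ order 3.
b·(c∘Ac): (-35885091/483121460)·1416/121 + 4972198/120780365·9197/924 = -66594653/144936438 ≠ 1/8
b·Ac²: (-35885091/483121460)·432/77 + 4972198/120780365·2975341/106722 = 12236905283/16740158589 ≠ 1/12
b·A²c: 4972198/120780365·117/22 = 26443053/120780365 ≠ 1/24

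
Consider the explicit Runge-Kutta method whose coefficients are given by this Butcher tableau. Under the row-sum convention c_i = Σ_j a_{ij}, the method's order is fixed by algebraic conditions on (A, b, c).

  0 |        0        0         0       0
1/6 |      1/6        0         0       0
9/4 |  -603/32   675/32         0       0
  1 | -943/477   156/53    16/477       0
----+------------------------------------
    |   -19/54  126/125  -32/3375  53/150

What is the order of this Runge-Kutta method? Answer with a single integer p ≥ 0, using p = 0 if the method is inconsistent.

4

b = (-19/54, 126/125, -32/3375, 53/150)
c = (0, 1/6, 9/4, 1)
Ac = (0, 0, 225/64, 30/53)
Σ b_i: (-19/54)·1 + 126/125·1 + (-32/3375)·1 + 53/150·1 = 1 ✓
b·c: 126/125·1/6 + (-32/3375)·9/4 + 53/150·1 = 1/2 ✓
b·c²: 126/125·1/36 + (-32/3375)·81/16 + 53/150·1 = 1/3 ✓
b·Ac: (-32/3375)·225/64 + 53/150·30/53 = 1/6 ✓
b·c³: 126/125·1/216 + (-32/3375)·729/64 + 53/150·1 = 1/4 ✓
b·(c∘Ac): (-32/3375)·2025/256 + 53/150·30/53 = 1/8 ✓
b·Ac²: (-32/3375)·75/128 + 53/150·40/159 = 1/12 ✓
b·A²c: 53/150·25/212 = 1/24 ✓; 4 stages ⇒ order 4.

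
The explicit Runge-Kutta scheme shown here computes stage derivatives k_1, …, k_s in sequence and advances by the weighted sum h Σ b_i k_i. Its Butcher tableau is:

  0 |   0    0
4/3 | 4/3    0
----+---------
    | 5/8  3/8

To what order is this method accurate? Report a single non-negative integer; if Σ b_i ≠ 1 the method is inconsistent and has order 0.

b = (5/8, 3/8)
c = (0, 4/3)
Σ b_i: 5/8·1 + 3/8·1 = 1 ✓
b·c: 3/8·4/3 = 1/2 ✓; 2 stages ⇒ order 2.

2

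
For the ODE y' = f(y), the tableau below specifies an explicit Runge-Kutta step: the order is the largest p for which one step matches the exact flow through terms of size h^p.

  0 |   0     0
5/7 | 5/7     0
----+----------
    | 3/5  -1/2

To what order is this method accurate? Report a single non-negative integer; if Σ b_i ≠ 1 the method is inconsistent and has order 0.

b = (3/5, -1/2)
c = (0, 5/7)
Σ b_i: 3/5·1 + (-1/2)·1 = 1/10 ≠ 1 ⇒ order 0.

0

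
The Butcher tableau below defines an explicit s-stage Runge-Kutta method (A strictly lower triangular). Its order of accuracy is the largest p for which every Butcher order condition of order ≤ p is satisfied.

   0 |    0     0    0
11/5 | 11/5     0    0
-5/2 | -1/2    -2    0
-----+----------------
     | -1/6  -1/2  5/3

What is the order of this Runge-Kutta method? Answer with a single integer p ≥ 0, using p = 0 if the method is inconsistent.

1

b = (-1/6, -1/2, 5/3)
c = (0, 11/5, -5/2)
Ac = (0, 0, -22/5)
Σ b_i: (-1/6)·1 + (-1/2)·1 + 5/3·1 = 1 ✓
b·c: (-1/2)·11/5 + 5/3·(-5/2) = -79/15 ≠ 1/2 ⇒ order 1.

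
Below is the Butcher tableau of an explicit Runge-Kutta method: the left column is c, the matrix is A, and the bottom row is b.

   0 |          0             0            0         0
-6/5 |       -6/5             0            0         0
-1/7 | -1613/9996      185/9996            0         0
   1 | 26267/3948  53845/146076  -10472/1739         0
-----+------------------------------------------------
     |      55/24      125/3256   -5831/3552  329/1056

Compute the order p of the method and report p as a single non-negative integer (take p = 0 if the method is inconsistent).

b = (55/24, 125/3256, -5831/3552, 329/1056)
c = (0, -6/5, -1/7, 1)
Ac = (0, 0, -37/1666, 275/658)
Σ b_i: 55/24·1 + 125/3256·1 + (-5831/3552)·1 + 329/1056·1 = 1 ✓
b·c: 125/3256·(-6/5) + (-5831/3552)·(-1/7) + 329/1056·1 = 1/2 ✓
b·c²: 125/3256·36/25 + (-5831/3552)·1/49 + 329/1056·1 = 1/3 ✓
b·Ac: (-5831/3552)·(-37/1666) + 329/1056·275/658 = 1/6 ✓
b·c³: 125/3256·(-216/125) + (-5831/3552)·(-1/343) + 329/1056·1 = 1/4 ✓
b·(c∘Ac): (-5831/3552)·37/11662 + 329/1056·275/658 = 1/8 ✓
b·Ac²: (-5831/3552)·111/4165 + 329/1056·671/1645 = 1/12 ✓
b·A²c: 329/1056·44/329 = 1/24 ✓; 4 stages ⇒ order 4.

4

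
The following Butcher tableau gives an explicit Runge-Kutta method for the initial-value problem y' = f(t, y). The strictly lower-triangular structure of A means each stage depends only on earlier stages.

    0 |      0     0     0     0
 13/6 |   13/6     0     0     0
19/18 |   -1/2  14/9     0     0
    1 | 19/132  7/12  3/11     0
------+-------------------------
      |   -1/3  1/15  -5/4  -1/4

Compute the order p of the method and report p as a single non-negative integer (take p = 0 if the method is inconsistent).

b = (-1/3, 1/15, -5/4, -1/4)
c = (0, 13/6, 19/18, 1)
Ac = (0, 0, 91/27, 1229/792)
Σ b_i: (-1/3)·1 + 1/15·1 + (-5/4)·1 + (-1/4)·1 = -53/30 ≠ 1 ⇒ order 0.

0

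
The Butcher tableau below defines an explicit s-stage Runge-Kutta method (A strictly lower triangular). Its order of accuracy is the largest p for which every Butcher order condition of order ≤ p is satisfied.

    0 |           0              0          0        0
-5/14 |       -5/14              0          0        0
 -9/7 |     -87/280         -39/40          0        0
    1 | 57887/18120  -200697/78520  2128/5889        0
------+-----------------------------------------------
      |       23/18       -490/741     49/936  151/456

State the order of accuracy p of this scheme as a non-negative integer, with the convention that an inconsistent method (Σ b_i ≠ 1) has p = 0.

4

b = (23/18, -490/741, 49/936, 151/456)
c = (0, -5/14, -9/7, 1)
Ac = (0, 0, 39/112, 1083/2416)
Σ b_i: 23/18·1 + (-490/741)·1 + 49/936·1 + 151/456·1 = 1 ✓
b·c: (-490/741)·(-5/14) + 49/936·(-9/7) + 151/456·1 = 1/2 ✓
b·c²: (-490/741)·25/196 + 49/936·81/49 + 151/456·1 = 1/3 ✓
b·Ac: 49/936·39/112 + 151/456·1083/2416 = 1/6 ✓
b·c³: (-490/741)·(-125/2744) + 49/936·(-729/343) + 151/456·1 = 1/4 ✓
b·(c∘Ac): 49/936·(-351/784) + 151/456·1083/2416 = 1/8 ✓
b·Ac²: 49/936·(-195/1568) + 151/456·1311/4832 = 1/12 ✓
b·A²c: 151/456·19/151 = 1/24 ✓; 4 stages ⇒ order 4.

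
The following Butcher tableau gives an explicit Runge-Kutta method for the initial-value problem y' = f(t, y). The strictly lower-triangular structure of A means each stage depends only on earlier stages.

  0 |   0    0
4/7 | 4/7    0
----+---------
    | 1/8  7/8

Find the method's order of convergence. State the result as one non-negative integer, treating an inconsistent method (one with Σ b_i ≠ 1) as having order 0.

2

b = (1/8, 7/8)
c = (0, 4/7)
Σ b_i: 1/8·1 + 7/8·1 = 1 ✓
b·c: 7/8·4/7 = 1/2 ✓; 2 stages ⇒ order 2.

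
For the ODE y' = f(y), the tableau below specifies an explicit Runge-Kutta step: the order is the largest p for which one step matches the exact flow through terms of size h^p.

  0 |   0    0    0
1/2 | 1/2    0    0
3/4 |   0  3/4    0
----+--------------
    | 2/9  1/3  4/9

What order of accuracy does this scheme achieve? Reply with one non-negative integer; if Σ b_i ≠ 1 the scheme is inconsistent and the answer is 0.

b = (2/9, 1/3, 4/9)
c = (0, 1/2, 3/4)
Ac = (0, 0, 3/8)
Σ b_i: 2/9·1 + 1/3·1 + 4/9·1 = 1 ✓
b·c: 1/3·1/2 + 4/9·3/4 = 1/2 ✓
b·c²: 1/3·1/4 + 4/9·9/16 = 1/3 ✓
b·Ac: 4/9·3/8 = 1/6 ✓; 3 stages ⇒ order 3.

3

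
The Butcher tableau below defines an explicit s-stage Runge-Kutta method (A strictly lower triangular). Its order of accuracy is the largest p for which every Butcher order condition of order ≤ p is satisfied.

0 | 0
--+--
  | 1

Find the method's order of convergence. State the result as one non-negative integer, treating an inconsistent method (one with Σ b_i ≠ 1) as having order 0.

1

b = (1)
c = (0)
Σ b_i: 1·1 = 1 ✓; 1 stage ⇒ order 1.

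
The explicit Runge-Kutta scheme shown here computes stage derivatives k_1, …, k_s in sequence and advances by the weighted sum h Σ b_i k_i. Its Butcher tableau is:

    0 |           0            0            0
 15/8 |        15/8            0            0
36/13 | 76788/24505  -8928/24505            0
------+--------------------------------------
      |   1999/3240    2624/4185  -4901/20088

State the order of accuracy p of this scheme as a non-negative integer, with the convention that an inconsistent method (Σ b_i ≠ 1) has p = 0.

b = (1999/3240, 2624/4185, -4901/20088)
c = (0, 15/8, 36/13)
Ac = (0, 0, -3348/4901)
Σ b_i: 1999/3240·1 + 2624/4185·1 + (-4901/20088)·1 = 1 ✓
b·c: 2624/4185·15/8 + (-4901/20088)·36/13 = 1/2 ✓
b·c²: 2624/4185·225/64 + (-4901/20088)·1296/169 = 1/3 ✓
b·Ac: (-4901/20088)·(-3348/4901) = 1/6 ✓; 3 stages ⇒ order 3.

3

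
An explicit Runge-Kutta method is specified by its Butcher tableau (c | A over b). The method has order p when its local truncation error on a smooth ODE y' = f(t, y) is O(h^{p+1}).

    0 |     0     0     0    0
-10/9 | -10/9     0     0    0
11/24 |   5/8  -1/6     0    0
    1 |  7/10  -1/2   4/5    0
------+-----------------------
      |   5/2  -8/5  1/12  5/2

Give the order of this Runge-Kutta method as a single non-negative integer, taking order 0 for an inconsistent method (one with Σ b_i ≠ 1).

b = (5/2, -8/5, 1/12, 5/2)
c = (0, -10/9, 11/24, 1)
Ac = (0, 0, 5/27, 83/90)
Σ b_i: 5/2·1 + (-8/5)·1 + 1/12·1 + 5/2·1 = 209/60 ≠ 1 ⇒ order 0.

0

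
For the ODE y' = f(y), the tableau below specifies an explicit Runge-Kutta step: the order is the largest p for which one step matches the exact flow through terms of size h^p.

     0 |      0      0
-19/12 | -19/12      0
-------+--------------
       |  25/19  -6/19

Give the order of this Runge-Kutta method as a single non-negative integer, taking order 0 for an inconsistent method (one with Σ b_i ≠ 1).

b = (25/19, -6/19)
c = (0, -19/12)
Σ b_i: 25/19·1 + (-6/19)·1 = 1 ✓
b·c: (-6/19)·(-19/12) = 1/2 ✓; 2 stages ⇒ order 2.

2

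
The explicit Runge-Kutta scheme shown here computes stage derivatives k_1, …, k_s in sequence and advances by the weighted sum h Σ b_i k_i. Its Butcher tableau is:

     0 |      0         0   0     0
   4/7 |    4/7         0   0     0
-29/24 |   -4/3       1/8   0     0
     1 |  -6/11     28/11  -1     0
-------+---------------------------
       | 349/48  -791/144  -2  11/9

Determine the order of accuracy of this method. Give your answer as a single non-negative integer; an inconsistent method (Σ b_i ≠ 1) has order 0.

b = (349/48, -791/144, -2, 11/9)
c = (0, 4/7, -29/24, 1)
Ac = (0, 0, 1/14, 703/264)
Σ b_i: 349/48·1 + (-791/144)·1 + (-2)·1 + 11/9·1 = 1 ✓
b·c: (-791/144)·4/7 + (-2)·(-29/24) + 11/9·1 = 1/2 ✓
b·c²: (-791/144)·16/49 + (-2)·841/576 + 11/9·1 = -7039/2016 ≠ 1/3 ⇒ order 2.
b·Ac: (-2)·1/14 + 11/9·703/264 = 4705/1512 ≠ 1/6

2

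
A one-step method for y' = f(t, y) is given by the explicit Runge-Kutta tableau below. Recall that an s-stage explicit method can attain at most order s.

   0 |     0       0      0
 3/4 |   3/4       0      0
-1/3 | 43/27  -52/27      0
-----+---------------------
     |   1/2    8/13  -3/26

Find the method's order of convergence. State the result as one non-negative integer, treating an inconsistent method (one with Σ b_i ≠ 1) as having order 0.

b = (1/2, 8/13, -3/26)
c = (0, 3/4, -1/3)
Ac = (0, 0, -13/9)
Σ b_i: 1/2·1 + 8/13·1 + (-3/26)·1 = 1 ✓
b·c: 8/13·3/4 + (-3/26)·(-1/3) = 1/2 ✓
b·c²: 8/13·9/16 + (-3/26)·1/9 = 1/3 ✓
b·Ac: (-3/26)·(-13/9) = 1/6 ✓; 3 stages ⇒ order 3.

3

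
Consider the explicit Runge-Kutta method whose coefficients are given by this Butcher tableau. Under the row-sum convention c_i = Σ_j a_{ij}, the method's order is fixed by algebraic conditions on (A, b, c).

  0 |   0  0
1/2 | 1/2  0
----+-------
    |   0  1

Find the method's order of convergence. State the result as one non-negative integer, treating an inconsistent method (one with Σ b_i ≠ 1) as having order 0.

2

b = (0, 1)
c = (0, 1/2)
Σ b_i: 1·1 = 1 ✓
b·c: 1·1/2 = 1/2 ✓; 2 stages ⇒ order 2.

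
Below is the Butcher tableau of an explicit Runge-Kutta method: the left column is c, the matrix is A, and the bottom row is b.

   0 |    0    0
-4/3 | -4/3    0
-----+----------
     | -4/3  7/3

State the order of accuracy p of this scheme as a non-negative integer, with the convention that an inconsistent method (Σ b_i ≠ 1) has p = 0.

b = (-4/3, 7/3)
c = (0, -4/3)
Σ b_i: (-4/3)·1 + 7/3·1 = 1 ✓
b·c: 7/3·(-4/3) = -28/9 ≠ 1/2 ⇒ order 1.

1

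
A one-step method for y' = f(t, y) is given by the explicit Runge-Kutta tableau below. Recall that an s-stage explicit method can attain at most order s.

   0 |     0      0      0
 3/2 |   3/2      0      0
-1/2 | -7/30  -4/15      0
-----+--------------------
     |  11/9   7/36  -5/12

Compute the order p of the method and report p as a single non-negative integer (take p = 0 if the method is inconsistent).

b = (11/9, 7/36, -5/12)
c = (0, 3/2, -1/2)
Ac = (0, 0, -2/5)
Σ b_i: 11/9·1 + 7/36·1 + (-5/12)·1 = 1 ✓
b·c: 7/36·3/2 + (-5/12)·(-1/2) = 1/2 ✓
b·c²: 7/36·9/4 + (-5/12)·1/4 = 1/3 ✓
b·Ac: (-5/12)·(-2/5) = 1/6 ✓; 3 stages ⇒ order 3.

3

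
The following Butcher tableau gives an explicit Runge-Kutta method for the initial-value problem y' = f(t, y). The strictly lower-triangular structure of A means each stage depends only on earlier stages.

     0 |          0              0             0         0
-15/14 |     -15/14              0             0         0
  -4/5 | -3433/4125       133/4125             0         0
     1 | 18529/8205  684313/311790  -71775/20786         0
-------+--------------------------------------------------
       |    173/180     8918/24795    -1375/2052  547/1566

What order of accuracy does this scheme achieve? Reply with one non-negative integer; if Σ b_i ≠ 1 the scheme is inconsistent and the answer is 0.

b = (173/180, 8918/24795, -1375/2052, 547/1566)
c = (0, -15/14, -4/5, 1)
Ac = (0, 0, -19/550, 899/2188)
Σ b_i: 173/180·1 + 8918/24795·1 + (-1375/2052)·1 + 547/1566·1 = 1 ✓
b·c: 8918/24795·(-15/14) + (-1375/2052)·(-4/5) + 547/1566·1 = 1/2 ✓
b·c²: 8918/24795·225/196 + (-1375/2052)·16/25 + 547/1566·1 = 1/3 ✓
b·Ac: (-1375/2052)·(-19/550) + 547/1566·899/2188 = 1/6 ✓
b·c³: 8918/24795·(-3375/2744) + (-1375/2052)·(-64/125) + 547/1566·1 = 1/4 ✓
b·(c∘Ac): (-1375/2052)·38/1375 + 547/1566·899/2188 = 1/8 ✓
b·Ac²: (-1375/2052)·57/1540 + 547/1566·9483/30632 = 1/12 ✓
b·A²c: 547/1566·261/2188 = 1/24 ✓; 4 stages ⇒ order 4.

4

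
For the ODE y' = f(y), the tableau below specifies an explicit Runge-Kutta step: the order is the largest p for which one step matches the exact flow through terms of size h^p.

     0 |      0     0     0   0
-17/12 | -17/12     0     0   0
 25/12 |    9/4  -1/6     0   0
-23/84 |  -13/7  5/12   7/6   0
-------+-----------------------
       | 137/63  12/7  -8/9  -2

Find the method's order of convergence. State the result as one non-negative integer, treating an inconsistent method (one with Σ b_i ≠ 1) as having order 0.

1

b = (137/63, 12/7, -8/9, -2)
c = (0, -17/12, 25/12, -23/84)
Ac = (0, 0, 17/72, 265/144)
Σ b_i: 137/63·1 + 12/7·1 + (-8/9)·1 + (-2)·1 = 1 ✓
b·c: 12/7·(-17/12) + (-8/9)·25/12 + (-2)·(-23/84) = -1411/378 ≠ 1/2 ⇒ order 1.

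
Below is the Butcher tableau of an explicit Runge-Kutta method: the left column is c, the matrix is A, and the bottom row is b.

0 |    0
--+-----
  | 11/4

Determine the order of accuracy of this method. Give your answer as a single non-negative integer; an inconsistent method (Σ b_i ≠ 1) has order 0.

0

b = (11/4)
c = (0)
Σ b_i: 11/4·1 = 11/4 ≠ 1 ⇒ order 0.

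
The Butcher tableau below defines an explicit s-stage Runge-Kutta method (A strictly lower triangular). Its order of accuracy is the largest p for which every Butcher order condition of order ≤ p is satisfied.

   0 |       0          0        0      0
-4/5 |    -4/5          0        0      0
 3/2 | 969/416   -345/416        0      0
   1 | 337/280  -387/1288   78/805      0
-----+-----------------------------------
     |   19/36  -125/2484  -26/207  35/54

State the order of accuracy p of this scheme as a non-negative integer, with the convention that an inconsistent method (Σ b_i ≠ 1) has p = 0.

4

b = (19/36, -125/2484, -26/207, 35/54)
c = (0, -4/5, 3/2, 1)
Ac = (0, 0, 69/104, 27/70)
Σ b_i: 19/36·1 + (-125/2484)·1 + (-26/207)·1 + 35/54·1 = 1 ✓
b·c: (-125/2484)·(-4/5) + (-26/207)·3/2 + 35/54·1 = 1/2 ✓
b·c²: (-125/2484)·16/25 + (-26/207)·9/4 + 35/54·1 = 1/3 ✓
b·Ac: (-26/207)·69/104 + 35/54·27/70 = 1/6 ✓
b·c³: (-125/2484)·(-64/125) + (-26/207)·27/8 + 35/54·1 = 1/4 ✓
b·(c∘Ac): (-26/207)·207/208 + 35/54·27/70 = 1/8 ✓
b·Ac²: (-26/207)·(-69/130) + 35/54·9/350 = 1/12 ✓
b·A²c: 35/54·9/140 = 1/24 ✓; 4 stages ⇒ order 4.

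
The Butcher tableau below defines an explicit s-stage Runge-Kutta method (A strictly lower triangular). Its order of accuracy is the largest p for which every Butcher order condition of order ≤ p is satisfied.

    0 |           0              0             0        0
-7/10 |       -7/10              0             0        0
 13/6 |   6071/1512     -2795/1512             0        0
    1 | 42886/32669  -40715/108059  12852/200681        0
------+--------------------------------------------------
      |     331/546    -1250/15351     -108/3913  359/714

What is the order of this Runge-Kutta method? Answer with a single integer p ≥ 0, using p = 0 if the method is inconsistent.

b = (331/546, -1250/15351, -108/3913, 359/714)
c = (0, -7/10, 13/6, 1)
Ac = (0, 0, 559/432, 289/718)
Σ b_i: 331/546·1 + (-1250/15351)·1 + (-108/3913)·1 + 359/714·1 = 1 ✓
b·c: (-1250/15351)·(-7/10) + (-108/3913)·13/6 + 359/714·1 = 1/2 ✓
b·c²: (-1250/15351)·49/100 + (-108/3913)·169/36 + 359/714·1 = 1/3 ✓
b·Ac: (-108/3913)·559/432 + 359/714·289/718 = 1/6 ✓
b·c³: (-1250/15351)·(-343/1000) + (-108/3913)·2197/216 + 359/714·1 = 1/4 ✓
b·(c∘Ac): (-108/3913)·7267/2592 + 359/714·289/718 = 1/8 ✓
b·Ac²: (-108/3913)·(-3913/4320) + 359/714·833/7180 = 1/12 ✓
b·A²c: 359/714·119/1436 = 1/24 ✓; 4 stages ⇒ order 4.

4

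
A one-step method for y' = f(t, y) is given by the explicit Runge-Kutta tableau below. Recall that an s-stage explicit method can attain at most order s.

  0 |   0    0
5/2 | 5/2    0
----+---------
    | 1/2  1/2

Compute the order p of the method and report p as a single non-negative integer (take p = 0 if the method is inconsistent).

1

b = (1/2, 1/2)
c = (0, 5/2)
Σ b_i: 1/2·1 + 1/2·1 = 1 ✓
b·c: 1/2·5/2 = 5/4 ≠ 1/2 ⇒ order 1.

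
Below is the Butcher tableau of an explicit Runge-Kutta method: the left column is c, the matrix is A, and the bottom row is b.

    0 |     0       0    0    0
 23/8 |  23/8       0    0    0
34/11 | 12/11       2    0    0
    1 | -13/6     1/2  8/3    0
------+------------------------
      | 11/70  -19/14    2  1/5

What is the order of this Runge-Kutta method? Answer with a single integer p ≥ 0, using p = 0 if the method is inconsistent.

b = (11/70, -19/14, 2, 1/5)
c = (0, 23/8, 34/11, 1)
Ac = (0, 0, 23/4, 5111/528)
Σ b_i: 11/70·1 + (-19/14)·1 + 2·1 + 1/5·1 = 1 ✓
b·c: (-19/14)·23/8 + 2·34/11 + 1/5·1 = 15277/6160 ≠ 1/2 ⇒ order 1.

1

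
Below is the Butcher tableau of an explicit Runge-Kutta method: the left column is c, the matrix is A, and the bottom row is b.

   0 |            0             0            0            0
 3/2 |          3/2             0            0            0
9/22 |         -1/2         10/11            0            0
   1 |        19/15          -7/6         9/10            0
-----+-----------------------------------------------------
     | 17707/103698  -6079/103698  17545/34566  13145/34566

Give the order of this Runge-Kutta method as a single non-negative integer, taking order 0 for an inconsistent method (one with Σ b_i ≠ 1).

b = (17707/103698, -6079/103698, 17545/34566, 13145/34566)
c = (0, 3/2, 9/22, 1)
Ac = (0, 0, 15/11, -76/55)
Σ b_i: 17707/103698·1 + (-6079/103698)·1 + 17545/34566·1 + 13145/34566·1 = 1 ✓
b·c: (-6079/103698)·3/2 + 17545/34566·9/22 + 13145/34566·1 = 1/2 ✓
b·c²: (-6079/103698)·9/4 + 17545/34566·81/484 + 13145/34566·1 = 1/3 ✓
b·Ac: 17545/34566·15/11 + 13145/34566·(-76/55) = 1/6 ✓
b·c³: (-6079/103698)·27/8 + 17545/34566·729/10648 + 13145/34566·1 = 165161/760452 ≠ 1/4 ⇒ order 3.
b·(c∘Ac): 17545/34566·135/242 + 13145/34566·(-76/55) = -16753/69132 ≠ 1/8
b·Ac²: 17545/34566·45/22 + 13145/34566·(-1497/605) = 24653/253484 ≠ 1/12
b·A²c: 13145/34566·27/22 = 10755/23044 ≠ 1/24

3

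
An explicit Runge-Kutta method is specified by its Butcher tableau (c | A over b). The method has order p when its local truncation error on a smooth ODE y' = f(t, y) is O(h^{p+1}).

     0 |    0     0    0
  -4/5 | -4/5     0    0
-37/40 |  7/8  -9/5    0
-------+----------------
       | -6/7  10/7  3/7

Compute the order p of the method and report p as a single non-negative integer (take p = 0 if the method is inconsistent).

1

b = (-6/7, 10/7, 3/7)
c = (0, -4/5, -37/40)
Ac = (0, 0, 36/25)
Σ b_i: (-6/7)·1 + 10/7·1 + 3/7·1 = 1 ✓
b·c: 10/7·(-4/5) + 3/7·(-37/40) = -431/280 ≠ 1/2 ⇒ order 1.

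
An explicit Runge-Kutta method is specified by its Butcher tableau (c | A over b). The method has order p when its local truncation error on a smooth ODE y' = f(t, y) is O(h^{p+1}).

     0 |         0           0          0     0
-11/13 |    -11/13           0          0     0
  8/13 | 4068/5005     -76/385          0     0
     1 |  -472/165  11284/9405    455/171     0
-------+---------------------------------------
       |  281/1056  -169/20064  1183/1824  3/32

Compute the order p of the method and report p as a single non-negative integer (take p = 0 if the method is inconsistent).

4

b = (281/1056, -169/20064, 1183/1824, 3/32)
c = (0, -11/13, 8/13, 1)
Ac = (0, 0, 76/455, 28/45)
Σ b_i: 281/1056·1 + (-169/20064)·1 + 1183/1824·1 + 3/32·1 = 1 ✓
b·c: (-169/20064)·(-11/13) + 1183/1824·8/13 + 3/32·1 = 1/2 ✓
b·c²: (-169/20064)·121/169 + 1183/1824·64/169 + 3/32·1 = 1/3 ✓
b·Ac: 1183/1824·76/455 + 3/32·28/45 = 1/6 ✓
b·c³: (-169/20064)·(-1331/2197) + 1183/1824·512/2197 + 3/32·1 = 1/4 ✓
b·(c∘Ac): 1183/1824·608/5915 + 3/32·28/45 = 1/8 ✓
b·Ac²: 1183/1824·(-836/5915) + 3/32·28/15 = 1/12 ✓
b·A²c: 3/32·4/9 = 1/24 ✓; 4 stages ⇒ order 4.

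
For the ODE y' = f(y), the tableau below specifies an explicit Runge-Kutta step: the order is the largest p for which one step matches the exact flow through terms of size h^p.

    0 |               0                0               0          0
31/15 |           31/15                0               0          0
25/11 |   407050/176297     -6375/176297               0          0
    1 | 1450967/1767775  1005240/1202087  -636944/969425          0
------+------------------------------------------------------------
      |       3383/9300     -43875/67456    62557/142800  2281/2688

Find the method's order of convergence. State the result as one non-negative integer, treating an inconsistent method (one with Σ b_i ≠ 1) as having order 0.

4

b = (3383/9300, -43875/67456, 62557/142800, 2281/2688)
c = (0, 31/15, 25/11, 1)
Ac = (0, 0, -425/5687, 536/2281)
Σ b_i: 3383/9300·1 + (-43875/67456)·1 + 62557/142800·1 + 2281/2688·1 = 1 ✓
b·c: (-43875/67456)·31/15 + 62557/142800·25/11 + 2281/2688·1 = 1/2 ✓
b·c²: (-43875/67456)·961/225 + 62557/142800·625/121 + 2281/2688·1 = 1/3 ✓
b·Ac: 62557/142800·(-425/5687) + 2281/2688·536/2281 = 1/6 ✓
b·c³: (-43875/67456)·29791/3375 + 62557/142800·15625/1331 + 2281/2688·1 = 1/4 ✓
b·(c∘Ac): 62557/142800·(-10625/62557) + 2281/2688·536/2281 = 1/8 ✓
b·Ac²: 62557/142800·(-2635/17061) + 2281/2688·6088/34215 = 1/12 ✓
b·A²c: 2281/2688·112/2281 = 1/24 ✓; 4 stages ⇒ order 4.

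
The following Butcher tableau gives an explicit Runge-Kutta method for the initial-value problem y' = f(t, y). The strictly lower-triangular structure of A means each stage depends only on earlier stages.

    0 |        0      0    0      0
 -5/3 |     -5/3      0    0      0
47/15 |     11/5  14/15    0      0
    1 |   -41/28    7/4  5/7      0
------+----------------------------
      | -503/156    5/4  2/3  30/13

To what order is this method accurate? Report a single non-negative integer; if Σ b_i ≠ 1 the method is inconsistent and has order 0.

1

b = (-503/156, 5/4, 2/3, 30/13)
c = (0, -5/3, 47/15, 1)
Ac = (0, 0, -14/9, -19/28)
Σ b_i: (-503/156)·1 + 5/4·1 + 2/3·1 + 30/13·1 = 1 ✓
b·c: 5/4·(-5/3) + 2/3·47/15 + 30/13·1 = 5413/2340 ≠ 1/2 ⇒ order 1.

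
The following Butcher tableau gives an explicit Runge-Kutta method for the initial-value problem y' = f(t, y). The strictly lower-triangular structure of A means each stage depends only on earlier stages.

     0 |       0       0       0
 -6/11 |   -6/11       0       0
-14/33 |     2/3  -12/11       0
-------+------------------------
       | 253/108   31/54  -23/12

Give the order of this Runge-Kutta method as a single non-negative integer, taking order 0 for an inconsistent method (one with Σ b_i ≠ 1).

2

b = (253/108, 31/54, -23/12)
c = (0, -6/11, -14/33)
Ac = (0, 0, 72/121)
Σ b_i: 253/108·1 + 31/54·1 + (-23/12)·1 = 1 ✓
b·c: 31/54·(-6/11) + (-23/12)·(-14/33) = 1/2 ✓
b·c²: 31/54·36/121 + (-23/12)·196/1089 = -569/3267 ≠ 1/3 ⇒ order 2.
b·Ac: (-23/12)·72/121 = -138/121 ≠ 1/6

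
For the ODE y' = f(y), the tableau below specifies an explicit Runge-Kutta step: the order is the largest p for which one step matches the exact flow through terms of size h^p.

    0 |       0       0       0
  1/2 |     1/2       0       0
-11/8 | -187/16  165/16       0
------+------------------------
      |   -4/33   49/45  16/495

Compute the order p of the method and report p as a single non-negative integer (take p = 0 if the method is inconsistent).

b = (-4/33, 49/45, 16/495)
c = (0, 1/2, -11/8)
Ac = (0, 0, 165/32)
Σ b_i: (-4/33)·1 + 49/45·1 + 16/495·1 = 1 ✓
b·c: 49/45·1/2 + 16/495·(-11/8) = 1/2 ✓
b·c²: 49/45·1/4 + 16/495·121/64 = 1/3 ✓
b·Ac: 16/495·165/32 = 1/6 ✓; 3 stages ⇒ order 3.

3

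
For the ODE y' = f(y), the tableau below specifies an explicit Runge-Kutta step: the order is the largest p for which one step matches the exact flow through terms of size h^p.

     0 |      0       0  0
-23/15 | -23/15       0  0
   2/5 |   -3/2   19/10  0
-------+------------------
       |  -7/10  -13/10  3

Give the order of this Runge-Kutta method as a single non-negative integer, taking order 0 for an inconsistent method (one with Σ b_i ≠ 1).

1

b = (-7/10, -13/10, 3)
c = (0, -23/15, 2/5)
Ac = (0, 0, -437/150)
Σ b_i: (-7/10)·1 + (-13/10)·1 + 3·1 = 1 ✓
b·c: (-13/10)·(-23/15) + 3·2/5 = 479/150 ≠ 1/2 ⇒ order 1.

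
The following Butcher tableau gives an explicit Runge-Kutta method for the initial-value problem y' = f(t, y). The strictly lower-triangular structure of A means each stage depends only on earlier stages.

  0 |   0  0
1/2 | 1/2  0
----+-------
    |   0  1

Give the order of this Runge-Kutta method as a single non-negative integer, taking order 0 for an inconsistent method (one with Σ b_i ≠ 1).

2

b = (0, 1)
c = (0, 1/2)
Σ b_i: 1·1 = 1 ✓
b·c: 1·1/2 = 1/2 ✓; 2 stages ⇒ order 2.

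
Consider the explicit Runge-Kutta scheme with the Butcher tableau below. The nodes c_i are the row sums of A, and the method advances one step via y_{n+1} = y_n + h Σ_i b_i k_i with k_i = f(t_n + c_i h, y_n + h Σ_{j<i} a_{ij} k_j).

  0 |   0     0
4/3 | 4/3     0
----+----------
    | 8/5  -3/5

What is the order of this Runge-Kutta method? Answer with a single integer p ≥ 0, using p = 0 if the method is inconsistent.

1

b = (8/5, -3/5)
c = (0, 4/3)
Σ b_i: 8/5·1 + (-3/5)·1 = 1 ✓
b·c: (-3/5)·4/3 = -4/5 ≠ 1/2 ⇒ order 1.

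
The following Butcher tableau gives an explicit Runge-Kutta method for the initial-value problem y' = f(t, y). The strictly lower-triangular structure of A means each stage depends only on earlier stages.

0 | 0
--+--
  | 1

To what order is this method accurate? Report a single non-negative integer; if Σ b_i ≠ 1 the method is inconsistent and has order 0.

1

b = (1)
c = (0)
Σ b_i: 1·1 = 1 ✓; 1 stage ⇒ order 1.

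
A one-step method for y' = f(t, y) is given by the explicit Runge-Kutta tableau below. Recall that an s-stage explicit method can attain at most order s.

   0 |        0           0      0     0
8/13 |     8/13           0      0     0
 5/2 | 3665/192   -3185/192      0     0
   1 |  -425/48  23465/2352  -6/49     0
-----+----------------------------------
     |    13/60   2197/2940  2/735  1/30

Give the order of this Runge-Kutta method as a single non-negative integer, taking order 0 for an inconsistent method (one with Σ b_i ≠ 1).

4

b = (13/60, 2197/2940, 2/735, 1/30)
c = (0, 8/13, 5/2, 1)
Ac = (0, 0, -245/24, 35/6)
Σ b_i: 13/60·1 + 2197/2940·1 + 2/735·1 + 1/30·1 = 1 ✓
b·c: 2197/2940·8/13 + 2/735·5/2 + 1/30·1 = 1/2 ✓
b·c²: 2197/2940·64/169 + 2/735·25/4 + 1/30·1 = 1/3 ✓
b·Ac: 2/735·(-245/24) + 1/30·35/6 = 1/6 ✓
b·c³: 2197/2940·512/2197 + 2/735·125/8 + 1/30·1 = 1/4 ✓
b·(c∘Ac): 2/735·(-1225/48) + 1/30·35/6 = 1/8 ✓
b·Ac²: 2/735·(-245/39) + 1/30·235/78 = 1/12 ✓
b·A²c: 1/30·5/4 = 1/24 ✓; 4 stages ⇒ order 4.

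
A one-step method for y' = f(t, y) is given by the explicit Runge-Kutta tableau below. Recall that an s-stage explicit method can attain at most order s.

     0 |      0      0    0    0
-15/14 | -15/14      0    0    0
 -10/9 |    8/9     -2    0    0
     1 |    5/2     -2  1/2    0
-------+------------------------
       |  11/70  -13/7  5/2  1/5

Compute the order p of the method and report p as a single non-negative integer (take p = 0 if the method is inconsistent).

b = (11/70, -13/7, 5/2, 1/5)
c = (0, -15/14, -10/9, 1)
Ac = (0, 0, 15/7, 100/63)
Σ b_i: 11/70·1 + (-13/7)·1 + 5/2·1 + 1/5·1 = 1 ✓
b·c: (-13/7)·(-15/14) + 5/2·(-10/9) + 1/5·1 = -2593/4410 ≠ 1/2 ⇒ order 1.

1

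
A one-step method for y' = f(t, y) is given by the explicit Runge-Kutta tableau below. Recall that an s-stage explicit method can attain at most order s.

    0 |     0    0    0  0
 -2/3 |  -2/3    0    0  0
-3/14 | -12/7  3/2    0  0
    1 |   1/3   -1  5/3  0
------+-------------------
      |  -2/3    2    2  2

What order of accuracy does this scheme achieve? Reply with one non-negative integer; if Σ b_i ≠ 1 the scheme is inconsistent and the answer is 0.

b = (-2/3, 2, 2, 2)
c = (0, -2/3, -3/14, 1)
Ac = (0, 0, -1, 13/42)
Σ b_i: (-2/3)·1 + 2·1 + 2·1 + 2·1 = 16/3 ≠ 1 ⇒ order 0.

0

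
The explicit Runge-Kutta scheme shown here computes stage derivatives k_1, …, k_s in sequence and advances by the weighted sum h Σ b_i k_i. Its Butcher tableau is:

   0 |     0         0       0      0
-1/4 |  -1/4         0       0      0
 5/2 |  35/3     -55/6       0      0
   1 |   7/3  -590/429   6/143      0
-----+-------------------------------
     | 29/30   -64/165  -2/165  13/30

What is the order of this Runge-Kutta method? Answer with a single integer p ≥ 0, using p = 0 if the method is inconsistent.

b = (29/30, -64/165, -2/165, 13/30)
c = (0, -1/4, 5/2, 1)
Ac = (0, 0, 55/24, 35/78)
Σ b_i: 29/30·1 + (-64/165)·1 + (-2/165)·1 + 13/30·1 = 1 ✓
b·c: (-64/165)·(-1/4) + (-2/165)·5/2 + 13/30·1 = 1/2 ✓
b·c²: (-64/165)·1/16 + (-2/165)·25/4 + 13/30·1 = 1/3 ✓
b·Ac: (-2/165)·55/24 + 13/30·35/78 = 1/6 ✓
b·c³: (-64/165)·(-1/64) + (-2/165)·125/8 + 13/30·1 = 1/4 ✓
b·(c∘Ac): (-2/165)·275/48 + 13/30·35/78 = 1/8 ✓
b·Ac²: (-2/165)·(-55/96) + 13/30·55/312 = 1/12 ✓
b·A²c: 13/30·5/52 = 1/24 ✓; 4 stages ⇒ order 4.

4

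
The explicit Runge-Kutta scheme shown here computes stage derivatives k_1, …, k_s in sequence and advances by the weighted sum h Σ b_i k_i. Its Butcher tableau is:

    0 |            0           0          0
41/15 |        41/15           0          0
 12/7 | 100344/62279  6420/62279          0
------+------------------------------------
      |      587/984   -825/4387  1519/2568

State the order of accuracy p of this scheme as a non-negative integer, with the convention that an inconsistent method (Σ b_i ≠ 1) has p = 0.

3

b = (587/984, -825/4387, 1519/2568)
c = (0, 41/15, 12/7)
Ac = (0, 0, 428/1519)
Σ b_i: 587/984·1 + (-825/4387)·1 + 1519/2568·1 = 1 ✓
b·c: (-825/4387)·41/15 + 1519/2568·12/7 = 1/2 ✓
b·c²: (-825/4387)·1681/225 + 1519/2568·144/49 = 1/3 ✓
b·Ac: 1519/2568·428/1519 = 1/6 ✓; 3 stages ⇒ order 3.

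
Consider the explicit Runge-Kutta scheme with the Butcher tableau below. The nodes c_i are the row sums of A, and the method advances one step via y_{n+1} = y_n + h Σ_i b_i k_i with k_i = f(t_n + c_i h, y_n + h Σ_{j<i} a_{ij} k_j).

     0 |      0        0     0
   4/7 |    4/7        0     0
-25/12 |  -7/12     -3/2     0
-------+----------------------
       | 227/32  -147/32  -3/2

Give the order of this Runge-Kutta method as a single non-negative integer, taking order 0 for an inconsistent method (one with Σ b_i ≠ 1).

b = (227/32, -147/32, -3/2)
c = (0, 4/7, -25/12)
Ac = (0, 0, -6/7)
Σ b_i: 227/32·1 + (-147/32)·1 + (-3/2)·1 = 1 ✓
b·c: (-147/32)·4/7 + (-3/2)·(-25/12) = 1/2 ✓
b·c²: (-147/32)·16/49 + (-3/2)·625/144 = -769/96 ≠ 1/3 ⇒ order 2.
b·Ac: (-3/2)·(-6/7) = 9/7 ≠ 1/6

2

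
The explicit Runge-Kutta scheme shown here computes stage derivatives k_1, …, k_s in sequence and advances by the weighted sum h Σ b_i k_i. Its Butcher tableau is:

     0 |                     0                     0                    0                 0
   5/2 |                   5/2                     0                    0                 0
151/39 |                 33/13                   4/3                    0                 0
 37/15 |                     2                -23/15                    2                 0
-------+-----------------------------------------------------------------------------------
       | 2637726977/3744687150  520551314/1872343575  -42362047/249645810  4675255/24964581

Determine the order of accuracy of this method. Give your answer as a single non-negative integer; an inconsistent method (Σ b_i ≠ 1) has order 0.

3

b = (2637726977/3744687150, 520551314/1872343575, -42362047/249645810, 4675255/24964581)
c = (0, 5/2, 151/39, 37/15)
Ac = (0, 0, 10/3, 305/78)
Σ b_i: 2637726977/3744687150·1 + 520551314/1872343575·1 + (-42362047/249645810)·1 + 4675255/24964581·1 = 1 ✓
b·c: 520551314/1872343575·5/2 + (-42362047/249645810)·151/39 + 4675255/24964581·37/15 = 1/2 ✓
b·c²: 520551314/1872343575·25/4 + (-42362047/249645810)·22801/1521 + 4675255/24964581·1369/225 = 1/3 ✓
b·Ac: (-42362047/249645810)·10/3 + 4675255/24964581·305/78 = 1/6 ✓
b·c³: 520551314/1872343575·125/8 + (-42362047/249645810)·3442951/59319 + 4675255/24964581·50653/3375 = -2360789589749/876256793100 ≠ 1/4 ⇒ order 3.
b·(c∘Ac): (-42362047/249645810)·1510/117 + 4675255/24964581·2257/234 = -172406743/449362458 ≠ 1/8
b·Ac²: (-42362047/249645810)·25/3 + 4675255/24964581·124103/6084 = 28110584075/11683423908 ≠ 1/12
b·A²c: 4675255/24964581·20/3 = 93505100/74893743 ≠ 1/24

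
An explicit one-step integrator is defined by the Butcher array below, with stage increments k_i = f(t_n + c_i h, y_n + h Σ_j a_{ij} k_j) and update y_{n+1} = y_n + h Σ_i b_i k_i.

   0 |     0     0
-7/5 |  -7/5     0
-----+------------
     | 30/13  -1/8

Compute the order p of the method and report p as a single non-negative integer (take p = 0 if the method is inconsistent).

0

b = (30/13, -1/8)
c = (0, -7/5)
Σ b_i: 30/13·1 + (-1/8)·1 = 227/104 ≠ 1 ⇒ order 0.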